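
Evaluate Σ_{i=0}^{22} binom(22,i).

The entries of row 22 sum to 2^22 = 4194304.

4194304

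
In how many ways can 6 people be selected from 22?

74613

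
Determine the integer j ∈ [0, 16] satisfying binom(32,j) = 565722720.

C(32,j) increases on 0 ≤ j ≤ 16. C(32,14) = 471435600 and C(32,15) = 565722720, so j = 15.

15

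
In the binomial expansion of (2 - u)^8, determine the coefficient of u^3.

The general term is C(8,j)·(2)^j·(-u)^(8-j); the u^3 term has j = 5.
C(8,5) = 56.
Coefficient = C(8,5) · 2^5 · (-1)^3 = 56 · 32 · (-1) = -1792.

-1792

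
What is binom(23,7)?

C(23,7) = (23·22·21·20·19·18·17) / 7! = 1235591280 / 5040 = 245157.

245157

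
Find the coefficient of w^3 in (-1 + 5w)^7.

4375

The general term is C(7,j)·(-1)^j·(5w)^(7-j); the w^3 term has j = 4.
C(7,4) = 35.
Coefficient = C(7,4) · 5^3 = 35 · 125 = 4375.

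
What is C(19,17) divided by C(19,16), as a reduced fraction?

C(n,k+1)/C(n,k) = (n−k)/(k+1) = (19−16)/(16+1) = 3/17.

3/17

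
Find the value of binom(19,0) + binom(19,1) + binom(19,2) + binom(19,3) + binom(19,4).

5036

1 + 19 + 171 + 969 + 3876 = 5036.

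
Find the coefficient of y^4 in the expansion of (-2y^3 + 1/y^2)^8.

1120

General term: C(8,j)·(-2y^3)^j·(1/y^2)^(8-j), with y-exponent 3j − 2(8−j) = 5j − 16.
Set 5j − 16 = 4: j = 4.
C(8,4) = 70; (-2)^4 = 16; 1^4 = 1.
Coefficient = 70 · 16 · 1 = 1120.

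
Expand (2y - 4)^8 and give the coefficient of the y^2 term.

The general term is C(8,j)·(2y)^j·(-4)^(8-j); the y^2 term has j = 2.
C(8,2) = 28.
Coefficient = C(8,2) · 2^2 · (-4)^6 = 28 · 4 · 4096 = 458752.

458752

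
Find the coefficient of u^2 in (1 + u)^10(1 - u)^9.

Coefficient of u^2 = Σ_{j} C(10,j)·1^j·C(9,2-j)·(-1)^(2-j) for j from 0 to 2.
= 36 + (-90) + 45 = -9.

-9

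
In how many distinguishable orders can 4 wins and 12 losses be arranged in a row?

1820

Choose positions for the wins: C(16,4) = 1820.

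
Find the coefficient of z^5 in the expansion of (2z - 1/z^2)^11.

General term: C(11,j)·(2z)^j·(-1/z^2)^(11-j), with z-exponent 1j − 2(11−j) = 3j − 22.
Set 3j − 22 = 5: j = 9.
C(11,9) = 55; 2^9 = 512; (-1)^2 = 1.
Coefficient = 55 · 512 · 1 = 28160.

28160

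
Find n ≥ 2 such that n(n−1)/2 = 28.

8

n(n−1)/2 = 28 ⇒ n(n−1) = 56. Since 8·7 = 56, n = 8.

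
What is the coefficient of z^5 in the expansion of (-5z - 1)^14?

6256250

The general term is C(14,j)·(-5z)^j·(-1)^(14-j); the z^5 term has j = 5.
C(14,5) = 2002.
Coefficient = C(14,5) · (-5)^5 · (-1)^9 = 2002 · (-3125) · (-1) = 6256250.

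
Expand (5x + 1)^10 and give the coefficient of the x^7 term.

The general term is C(10,j)·(5x)^j·(1)^(10-j); the x^7 term has j = 7.
C(10,7) = 120.
Coefficient = C(10,7) · 5^7 = 120 · 78125 = 9375000.

9375000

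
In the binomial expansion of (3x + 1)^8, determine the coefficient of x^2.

The general term is C(8,j)·(3x)^j·(1)^(8-j); the x^2 term has j = 2.
C(8,2) = 28.
Coefficient = C(8,2) · 3^2 = 28 · 9 = 252.

252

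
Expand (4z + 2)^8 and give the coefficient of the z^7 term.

262144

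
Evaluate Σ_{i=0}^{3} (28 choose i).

1 + 28 + 378 + 3276 = 3683.

3683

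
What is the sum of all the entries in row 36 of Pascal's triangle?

The entries of row 36 sum to 2^36 = 68719476736.

68719476736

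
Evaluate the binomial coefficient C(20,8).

125970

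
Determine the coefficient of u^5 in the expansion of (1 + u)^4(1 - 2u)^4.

-40

Coefficient of u^5 = Σ_{j} C(4,j)·1^j·C(4,5-j)·(-2)^(5-j) for j from 1 to 4.
= 64 + (-192) + 96 + (-8) = -40.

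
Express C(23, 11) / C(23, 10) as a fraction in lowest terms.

13/11

C(n,k+1)/C(n,k) = (n−k)/(k+1) = (23−10)/(10+1) = 13/11.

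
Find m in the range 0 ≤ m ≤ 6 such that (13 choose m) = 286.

3

C(13,m) increases on 0 ≤ m ≤ 6. C(13,2) = 78 and C(13,3) = 286, so m = 3.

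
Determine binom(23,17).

100947

C(23,17) = C(23,6) by symmetry.
C(23,6) = (23·22·21·20·19·18) / 6! = 72681840 / 720 = 100947.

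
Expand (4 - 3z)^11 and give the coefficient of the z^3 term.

-291962880

The general term is C(11,j)·(4)^j·(-3z)^(11-j); the z^3 term has j = 8.
C(11,8) = 165.
Coefficient = C(11,8) · 4^8 · (-3)^3 = 165 · 65536 · (-27) = -291962880.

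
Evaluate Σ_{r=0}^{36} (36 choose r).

The entries of row 36 sum to 2^36 = 68719476736.

68719476736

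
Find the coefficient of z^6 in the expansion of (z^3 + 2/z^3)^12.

25344

General term: C(12,j)·(z^3)^j·(2/z^3)^(12-j), with z-exponent 3j − 3(12−j) = 6j − 36.
Set 6j − 36 = 6: j = 7.
C(12,7) = 792; 1^7 = 1; 2^5 = 32.
Coefficient = 792 · 1 · 32 = 25344.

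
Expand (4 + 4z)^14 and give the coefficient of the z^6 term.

806111674368

The general term is C(14,j)·(4)^j·(4z)^(14-j); the z^6 term has j = 8.
C(14,8) = 3003.
Coefficient = C(14,8) · 4^8 · 4^6 = 3003 · 65536 · 4096 = 806111674368.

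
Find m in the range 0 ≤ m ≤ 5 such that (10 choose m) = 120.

3

C(10,m) increases on 0 ≤ m ≤ 5. C(10,2) = 45 and C(10,3) = 120, so m = 3.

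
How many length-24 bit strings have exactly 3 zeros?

Choose the 3 positions: C(24,3) = 2024.

2024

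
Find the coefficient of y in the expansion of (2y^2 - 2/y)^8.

-14336

General term: C(8,j)·(2y^2)^j·(-2/y)^(8-j), with y-exponent 2j − 1(8−j) = 3j − 8.
Set 3j − 8 = 1: j = 3.
C(8,3) = 56; 2^3 = 8; (-2)^5 = -32.
Coefficient = 56 · 8 · (-32) = -14336.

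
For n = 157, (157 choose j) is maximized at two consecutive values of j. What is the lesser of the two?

For odd n = 157, C(157,j) peaks at j = (n−1)/2 and (n+1)/2; the lesser is 78.

78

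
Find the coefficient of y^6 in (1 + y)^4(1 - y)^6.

Coefficient of y^6 = Σ_{j} C(4,j)·1^j·C(6,6-j)·(-1)^(6-j) for j from 0 to 4.
= 1 + (-24) + 90 + (-80) + 15 = 2.

2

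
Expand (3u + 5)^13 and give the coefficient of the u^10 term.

The general term is C(13,j)·(3u)^j·(5)^(13-j); the u^10 term has j = 10.
C(13,10) = 286.
Coefficient = C(13,10) · 3^10 · 5^3 = 286 · 59049 · 125 = 2111001750.

2111001750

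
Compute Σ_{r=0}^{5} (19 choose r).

16664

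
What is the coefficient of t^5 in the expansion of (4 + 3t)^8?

The general term is C(8,j)·(4)^j·(3t)^(8-j); the t^5 term has j = 3.
C(8,3) = 56.
Coefficient = C(8,3) · 4^3 · 3^5 = 56 · 64 · 243 = 870912.

870912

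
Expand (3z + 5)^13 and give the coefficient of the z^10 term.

The general term is C(13,j)·(3z)^j·(5)^(13-j); the z^10 term has j = 10.
C(13,10) = 286.
Coefficient = C(13,10) · 3^10 · 5^3 = 286 · 59049 · 125 = 2111001750.

2111001750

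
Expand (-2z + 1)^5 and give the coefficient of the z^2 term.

40

The general term is C(5,j)·(-2z)^j·(1)^(5-j); the z^2 term has j = 2.
C(5,2) = 10.
Coefficient = C(5,2) · (-2)^2 = 10 · 4 = 40.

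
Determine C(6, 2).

15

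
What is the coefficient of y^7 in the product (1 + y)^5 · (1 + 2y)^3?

52

Coefficient of y^7 = Σ_{j} C(5,j)·1^j·C(3,7-j)·2^(7-j) for j from 4 to 5.
= 40 + 12 = 52.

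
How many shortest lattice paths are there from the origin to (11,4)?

1365

Each path is a sequence of 15 steps with 11 rights: C(15,11) = 1365.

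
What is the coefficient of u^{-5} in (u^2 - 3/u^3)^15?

-14073345

General term: C(15,j)·(u^2)^j·(-3/u^3)^(15-j), with u-exponent 2j − 3(15−j) = 5j − 45.
Set 5j − 45 = -5: j = 8.
C(15,8) = 6435; 1^8 = 1; (-3)^7 = -2187.
Coefficient = 6435 · 1 · (-2187) = -14073345.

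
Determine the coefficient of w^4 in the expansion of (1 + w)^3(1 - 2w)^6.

Coefficient of w^4 = Σ_{j} C(3,j)·1^j·C(6,4-j)·(-2)^(4-j) for j from 0 to 3.
= 240 + (-480) + 180 + (-12) = -72.

-72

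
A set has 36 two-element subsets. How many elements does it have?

9

n(n−1)/2 = 36 ⇒ n(n−1) = 72. Since 9·8 = 72, n = 9.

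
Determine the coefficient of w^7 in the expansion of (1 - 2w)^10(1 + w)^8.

-3144

Coefficient of w^7 = Σ_{j} C(10,j)·(-2)^j·C(8,7-j)·1^(7-j) for j from 0 to 7.
= 8 + (-560) + 10080 + (-67200) + 188160 + (-225792) + 107520 + (-15360) = -3144.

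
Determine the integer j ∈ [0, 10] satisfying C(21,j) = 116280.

C(21,j) increases on 0 ≤ j ≤ 10. C(21,6) = 54264 and C(21,7) = 116280, so j = 7.

7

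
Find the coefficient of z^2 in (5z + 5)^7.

The general term is C(7,j)·(5z)^j·(5)^(7-j); the z^2 term has j = 2.
C(7,2) = 21.
Coefficient = C(7,2) · 5^2 · 5^5 = 21 · 25 · 3125 = 1640625.

1640625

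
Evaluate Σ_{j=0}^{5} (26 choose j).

83682

1 + 26 + 325 + 2600 + 14950 + 65780 = 83682.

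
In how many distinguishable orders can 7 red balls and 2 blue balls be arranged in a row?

Choose positions for the red balls: C(9,7) = 36.

36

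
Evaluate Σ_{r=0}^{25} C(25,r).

Setting x = 1 in (1+x)^25 gives Σ C(25,r) = 2^25 = 33554432.

33554432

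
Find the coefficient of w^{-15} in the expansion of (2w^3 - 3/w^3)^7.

10206

General term: C(7,j)·(2w^3)^j·(-3/w^3)^(7-j), with w-exponent 3j − 3(7−j) = 6j − 21.
Set 6j − 21 = -15: j = 1.
C(7,1) = 7; 2^1 = 2; (-3)^6 = 729.
Coefficient = 7 · 2 · 729 = 10206.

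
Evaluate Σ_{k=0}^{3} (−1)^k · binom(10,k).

-84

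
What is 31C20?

C(31,20) = C(31,11) by symmetry.
C(31,11) = (31·30·29·28·27·26·25·24·23·22·21) / 11! = 3379847863392000 / 39916800 = 84672315.

84672315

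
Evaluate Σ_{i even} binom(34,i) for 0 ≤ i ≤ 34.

8589934592

Half of (1+1)^34 + (1−1)^34 gives the even-index sum: 2^33 = 8589934592.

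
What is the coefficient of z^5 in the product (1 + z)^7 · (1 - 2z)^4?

21

Coefficient of z^5 = Σ_{j} C(7,j)·1^j·C(4,5-j)·(-2)^(5-j) for j from 1 to 5.
= 112 + (-672) + 840 + (-280) + 21 = 21.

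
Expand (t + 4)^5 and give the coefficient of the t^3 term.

160

The general term is C(5,j)·(t)^j·(4)^(5-j); the t^3 term has j = 3.
C(5,3) = 10.
Coefficient = C(5,3) · 4^2 = 10 · 16 = 160.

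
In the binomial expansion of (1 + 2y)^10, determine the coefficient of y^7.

The general term is C(10,j)·(1)^j·(2y)^(10-j); the y^7 term has j = 3.
C(10,3) = 120.
Coefficient = C(10,3) · 2^7 = 120 · 128 = 15360.

15360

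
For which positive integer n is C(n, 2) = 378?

n(n−1)/2 = 378 ⇒ n(n−1) = 756. Since 28·27 = 756, n = 28.

28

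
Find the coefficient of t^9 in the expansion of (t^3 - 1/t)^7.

General term: C(7,j)·(t^3)^j·(-1/t)^(7-j), with t-exponent 3j − 1(7−j) = 4j − 7.
Set 4j − 7 = 9: j = 4.
C(7,4) = 35; 1^4 = 1; (-1)^3 = -1.
Coefficient = 35 · 1 · (-1) = -35.

-35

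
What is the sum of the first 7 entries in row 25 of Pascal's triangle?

1 + 25 + 300 + 2300 + 12650 + 53130 + 177100 = 245506.

245506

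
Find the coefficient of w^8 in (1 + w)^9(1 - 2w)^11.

1329

Coefficient of w^8 = Σ_{j} C(9,j)·1^j·C(11,8-j)·(-2)^(8-j) for j from 0 to 8.
= 42240 + (-380160) + 1064448 + (-1241856) + 665280 + (-166320) + 18480 + (-792) + 9 = 1329.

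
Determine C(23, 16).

C(23,16) = C(23,7) by symmetry.
C(23,7) = (23·22·21·20·19·18·17) / 7! = 1235591280 / 5040 = 245157.

245157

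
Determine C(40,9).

273438880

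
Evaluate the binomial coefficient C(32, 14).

471435600

C(32,14) = (32·31·30·29·28·27·26·25·24·23·22·21·20·19) / 14! = 41098950018846720000 / 87178291200 = 471435600.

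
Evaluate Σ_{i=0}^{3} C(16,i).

697

1 + 16 + 120 + 560 = 697.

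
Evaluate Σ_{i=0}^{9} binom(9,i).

The entries of row 9 sum to 2^9 = 512.

512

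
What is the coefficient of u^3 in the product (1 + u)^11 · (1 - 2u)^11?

55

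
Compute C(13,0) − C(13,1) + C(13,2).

The partial alternating sum Σ_{k=0}^{2} (−1)^k C(13,k) = (−1)^2 C(12,2) = 66.

66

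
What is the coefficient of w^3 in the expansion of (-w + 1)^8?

-56

The general term is C(8,j)·(-w)^j·(1)^(8-j); the w^3 term has j = 3.
C(8,3) = 56.
Coefficient = C(8,3) · (-1)^3 = 56 · (-1) = -56.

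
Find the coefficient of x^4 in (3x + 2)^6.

4860

The general term is C(6,j)·(3x)^j·(2)^(6-j); the x^4 term has j = 4.
C(6,4) = 15.
Coefficient = C(6,4) · 3^4 · 2^2 = 15 · 81 · 4 = 4860.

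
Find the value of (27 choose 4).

17550

C(27,4) = (27·26·25·24) / 4! = 421200 / 24 = 17550.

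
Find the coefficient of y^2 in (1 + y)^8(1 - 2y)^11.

72

Coefficient of y^2 = Σ_{j} C(8,j)·1^j·C(11,2-j)·(-2)^(2-j) for j from 0 to 2.
= 220 + (-176) + 28 = 72.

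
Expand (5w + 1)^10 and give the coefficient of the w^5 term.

The general term is C(10,j)·(5w)^j·(1)^(10-j); the w^5 term has j = 5.
C(10,5) = 252.
Coefficient = C(10,5) · 5^5 = 252 · 3125 = 787500.

787500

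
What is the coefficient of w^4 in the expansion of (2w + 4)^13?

The general term is C(13,j)·(2w)^j·(4)^(13-j); the w^4 term has j = 4.
C(13,4) = 715.
Coefficient = C(13,4) · 2^4 · 4^9 = 715 · 16 · 262144 = 2998927360.

2998927360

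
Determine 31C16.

300540195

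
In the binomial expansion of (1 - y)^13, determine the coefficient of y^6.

1716

The general term is C(13,j)·(1)^j·(-y)^(13-j); the y^6 term has j = 7.
C(13,7) = 1716.
Coefficient = C(13,7) = 1716.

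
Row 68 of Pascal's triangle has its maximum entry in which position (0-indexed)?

34

C(68,i) is maximized at i = 68/2 = 34.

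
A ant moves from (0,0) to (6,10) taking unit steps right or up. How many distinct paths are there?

8008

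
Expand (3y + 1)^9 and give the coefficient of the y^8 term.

The general term is C(9,j)·(3y)^j·(1)^(9-j); the y^8 term has j = 8.
C(9,8) = 9.
Coefficient = C(9,8) · 3^8 = 9 · 6561 = 59049.

59049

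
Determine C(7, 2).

21

C(7,2) = (7·6) / 2! = 42 / 2 = 21.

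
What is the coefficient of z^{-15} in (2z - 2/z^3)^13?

-14057472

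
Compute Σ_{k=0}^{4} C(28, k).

24158

1 + 28 + 378 + 3276 + 20475 = 24158.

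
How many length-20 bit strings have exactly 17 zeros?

Choose the 17 positions: C(20,17) = 1140.

1140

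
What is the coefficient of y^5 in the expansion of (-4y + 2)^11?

-30277632

The general term is C(11,j)·(-4y)^j·(2)^(11-j); the y^5 term has j = 5.
C(11,5) = 462.
Coefficient = C(11,5) · (-4)^5 · 2^6 = 462 · (-1024) · 64 = -30277632.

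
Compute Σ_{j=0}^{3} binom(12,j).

1 + 12 + 66 + 220 = 299.

299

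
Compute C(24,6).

134596

C(24,6) = (24·23·22·21·20·19) / 6! = 96909120 / 720 = 134596.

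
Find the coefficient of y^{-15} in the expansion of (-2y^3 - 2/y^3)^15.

-98402304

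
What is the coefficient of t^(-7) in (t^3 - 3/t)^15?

-167403915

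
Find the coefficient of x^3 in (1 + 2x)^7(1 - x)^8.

Coefficient of x^3 = Σ_{j} C(7,j)·2^j·C(8,3-j)·(-1)^(3-j) for j from 0 to 3.
= (-56) + 392 + (-672) + 280 = -56.

-56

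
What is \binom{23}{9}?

817190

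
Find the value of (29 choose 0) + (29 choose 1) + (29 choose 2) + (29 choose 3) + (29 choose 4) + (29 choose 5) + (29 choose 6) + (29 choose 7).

2182396

1 + 29 + 406 + 3654 + 23751 + 118755 + 475020 + 1560780 = 2182396.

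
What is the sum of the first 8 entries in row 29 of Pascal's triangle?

1 + 29 + 406 + 3654 + 23751 + 118755 + 475020 + 1560780 = 2182396.

2182396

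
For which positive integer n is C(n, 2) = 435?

n(n−1)/2 = 435 ⇒ n(n−1) = 870. Since 30·29 = 870, n = 30.

30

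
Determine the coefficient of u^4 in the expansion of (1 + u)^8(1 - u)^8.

Coefficient of u^4 = Σ_{j} C(8,j)·1^j·C(8,4-j)·(-1)^(4-j) for j from 0 to 4.
= 70 + (-448) + 784 + (-448) + 70 = 28.

28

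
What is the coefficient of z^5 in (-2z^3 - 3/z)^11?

General term: C(11,j)·(-2z^3)^j·(-3/z)^(11-j), with z-exponent 3j − 1(11−j) = 4j − 11.
Set 4j − 11 = 5: j = 4.
C(11,4) = 330; (-2)^4 = 16; (-3)^7 = -2187.
Coefficient = 330 · 16 · (-2187) = -11547360.

-11547360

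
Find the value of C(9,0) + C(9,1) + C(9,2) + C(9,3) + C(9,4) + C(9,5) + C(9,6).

466

1 + 9 + 36 + 84 + 126 + 126 + 84 = 466.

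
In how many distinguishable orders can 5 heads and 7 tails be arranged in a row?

Choose positions for the heads: C(12,5) = 792.

792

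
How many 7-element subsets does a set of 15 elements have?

6435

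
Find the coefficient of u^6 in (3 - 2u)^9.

145152

The general term is C(9,j)·(3)^j·(-2u)^(9-j); the u^6 term has j = 3.
C(9,3) = 84.
Coefficient = C(9,3) · 3^3 · (-2)^6 = 84 · 27 · 64 = 145152.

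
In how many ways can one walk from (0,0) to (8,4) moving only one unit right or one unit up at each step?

495

Each path is a sequence of 12 steps with 8 rights: C(12,8) = 495.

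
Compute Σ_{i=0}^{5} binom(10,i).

1 + 10 + 45 + 120 + 210 + 252 = 638.

638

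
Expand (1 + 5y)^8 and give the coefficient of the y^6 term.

437500

The general term is C(8,j)·(1)^j·(5y)^(8-j); the y^6 term has j = 2.
C(8,2) = 28.
Coefficient = C(8,2) · 5^6 = 28 · 15625 = 437500.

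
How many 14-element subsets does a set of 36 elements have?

C(36,14) = (36·35·34·33·32·31·30·29·28·27·26·25·24·23) / 14! = 330954702783344640000 / 87178291200 = 3796297200.

3796297200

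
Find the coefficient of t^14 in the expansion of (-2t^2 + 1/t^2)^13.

General term: C(13,j)·(-2t^2)^j·(1/t^2)^(13-j), with t-exponent 2j − 2(13−j) = 4j − 26.
Set 4j − 26 = 14: j = 10.
C(13,10) = 286; (-2)^10 = 1024; 1^3 = 1.
Coefficient = 286 · 1024 · 1 = 292864.

292864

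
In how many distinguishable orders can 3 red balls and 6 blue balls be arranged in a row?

Choose positions for the red balls: C(9,3) = 84.

84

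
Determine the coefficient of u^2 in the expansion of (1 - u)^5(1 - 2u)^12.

394

Coefficient of u^2 = Σ_{j} C(5,j)·(-1)^j·C(12,2-j)·(-2)^(2-j) for j from 0 to 2.
= 264 + 120 + 10 = 394.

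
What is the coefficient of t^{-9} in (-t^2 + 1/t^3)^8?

-56

General term: C(8,j)·(-t^2)^j·(1/t^3)^(8-j), with t-exponent 2j − 3(8−j) = 5j − 24.
Set 5j − 24 = -9: j = 3.
C(8,3) = 56; (-1)^3 = -1; 1^5 = 1.
Coefficient = 56 · (-1) · 1 = -56.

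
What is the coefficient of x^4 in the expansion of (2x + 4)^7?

35840

The general term is C(7,j)·(2x)^j·(4)^(7-j); the x^4 term has j = 4.
C(7,4) = 35.
Coefficient = C(7,4) · 2^4 · 4^3 = 35 · 16 · 64 = 35840.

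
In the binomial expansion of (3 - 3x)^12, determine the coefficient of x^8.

The general term is C(12,j)·(3)^j·(-3x)^(12-j); the x^8 term has j = 4.
C(12,4) = 495.
Coefficient = C(12,4) · 3^4 · (-3)^8 = 495 · 81 · 6561 = 263063295.

263063295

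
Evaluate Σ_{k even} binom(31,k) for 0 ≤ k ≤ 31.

Half of (1+1)^31 + (1−1)^31 gives the even-index sum: 2^30 = 1073741824.

1073741824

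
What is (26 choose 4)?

14950

C(26,4) = (26·25·24·23) / 4! = 358800 / 24 = 14950.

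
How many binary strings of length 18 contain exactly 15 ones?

Choose the 15 positions: C(18,15) = 816.

816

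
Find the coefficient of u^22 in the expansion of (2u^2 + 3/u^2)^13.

159744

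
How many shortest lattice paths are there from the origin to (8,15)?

Each path is a sequence of 23 steps with 8 rights: C(23,8) = 490314.

490314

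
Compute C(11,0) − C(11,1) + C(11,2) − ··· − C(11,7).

-120

The partial alternating sum Σ_{k=0}^{7} (−1)^k C(11,k) = (−1)^7 C(10,7) = -120.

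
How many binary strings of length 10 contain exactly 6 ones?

210

Choose the 6 positions: C(10,6) = 210.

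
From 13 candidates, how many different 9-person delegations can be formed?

715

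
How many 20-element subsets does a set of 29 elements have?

10015005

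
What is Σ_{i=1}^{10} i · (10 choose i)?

Since i·C(10,i) = 10·C(9,i−1), the sum is 10·2^9 = 10·512 = 5120.

5120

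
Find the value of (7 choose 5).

C(7,5) = C(7,2) by symmetry.
C(7,2) = (7·6) / 2! = 42 / 2 = 21.

21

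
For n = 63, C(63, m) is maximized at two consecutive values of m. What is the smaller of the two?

31

For odd n = 63, C(63,m) peaks at m = (n−1)/2 and (n+1)/2; the smaller is 31.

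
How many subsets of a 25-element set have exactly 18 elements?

Choose the 18 positions: C(25,18) = 480700.

480700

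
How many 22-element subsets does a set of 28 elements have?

376740

C(28,22) = C(28,6) by symmetry.
C(28,6) = (28·27·26·25·24·23) / 6! = 271252800 / 720 = 376740.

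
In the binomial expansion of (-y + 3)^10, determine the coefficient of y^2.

The general term is C(10,j)·(-y)^j·(3)^(10-j); the y^2 term has j = 2.
C(10,2) = 45.
Coefficient = C(10,2) · 3^8 = 45 · 6561 = 295245.

295245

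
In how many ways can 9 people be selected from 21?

293930

This is C(21,9) = 293930.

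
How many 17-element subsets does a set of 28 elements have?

21474180

C(28,17) = C(28,11) by symmetry.
C(28,11) = (28·27·26·25·24·23·22·21·20·19·18) / 11! = 857180548224000 / 39916800 = 21474180.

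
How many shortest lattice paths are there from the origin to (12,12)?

2704156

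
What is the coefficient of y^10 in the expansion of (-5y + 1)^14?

9775390625

The general term is C(14,j)·(-5y)^j·(1)^(14-j); the y^10 term has j = 10.
C(14,10) = 1001.
Coefficient = C(14,10) · (-5)^10 = 1001 · 9765625 = 9775390625.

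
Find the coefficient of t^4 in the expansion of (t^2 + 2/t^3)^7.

General term: C(7,j)·(t^2)^j·(2/t^3)^(7-j), with t-exponent 2j − 3(7−j) = 5j − 21.
Set 5j − 21 = 4: j = 5.
C(7,5) = 21; 1^5 = 1; 2^2 = 4.
Coefficient = 21 · 1 · 4 = 84.

84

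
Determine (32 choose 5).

201376

C(32,5) = (32·31·30·29·28) / 5! = 24165120 / 120 = 201376.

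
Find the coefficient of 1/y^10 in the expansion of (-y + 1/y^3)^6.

General term: C(6,j)·(-y)^j·(1/y^3)^(6-j), with y-exponent 1j − 3(6−j) = 4j − 18.
Set 4j − 18 = -10: j = 2.
C(6,2) = 15; (-1)^2 = 1; 1^4 = 1.
Coefficient = 15 · 1 · 1 = 15.

15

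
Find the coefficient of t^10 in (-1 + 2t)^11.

-11264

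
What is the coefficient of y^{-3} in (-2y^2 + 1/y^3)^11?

29568

General term: C(11,j)·(-2y^2)^j·(1/y^3)^(11-j), with y-exponent 2j − 3(11−j) = 5j − 33.
Set 5j − 33 = -3: j = 6.
C(11,6) = 462; (-2)^6 = 64; 1^5 = 1.
Coefficient = 462 · 64 · 1 = 29568.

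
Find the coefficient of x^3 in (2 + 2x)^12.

901120

The general term is C(12,j)·(2)^j·(2x)^(12-j); the x^3 term has j = 9.
C(12,9) = 220.
Coefficient = C(12,9) · 2^9 · 2^3 = 220 · 512 · 8 = 901120.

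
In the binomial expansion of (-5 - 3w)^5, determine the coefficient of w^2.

-11250

The general term is C(5,j)·(-5)^j·(-3w)^(5-j); the w^2 term has j = 3.
C(5,3) = 10.
Coefficient = C(5,3) · (-5)^3 · (-3)^2 = 10 · (-125) · 9 = -11250.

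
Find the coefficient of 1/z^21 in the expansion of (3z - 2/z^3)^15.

-1868106240

General term: C(15,j)·(3z)^j·(-2/z^3)^(15-j), with z-exponent 1j − 3(15−j) = 4j − 45.
Set 4j − 45 = -21: j = 6.
C(15,6) = 5005; 3^6 = 729; (-2)^9 = -512.
Coefficient = 5005 · 729 · (-512) = -1868106240.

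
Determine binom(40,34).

C(40,34) = C(40,6) by symmetry.
C(40,6) = (40·39·38·37·36·35) / 6! = 2763633600 / 720 = 3838380.

3838380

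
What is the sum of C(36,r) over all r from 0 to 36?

68719476736

Setting x = 1 in (1+x)^36 gives Σ C(36,r) = 2^36 = 68719476736.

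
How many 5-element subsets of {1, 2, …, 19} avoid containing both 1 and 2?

All 5-subsets: C(19,5) = 11628. Those containing both fixed elements: C(17,3) = 680.
11628 − 680 = 10948.

10948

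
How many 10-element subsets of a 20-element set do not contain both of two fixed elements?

All 10-subsets: C(20,10) = 184756. Those containing both fixed elements: C(18,8) = 43758.
184756 − 43758 = 140998.

140998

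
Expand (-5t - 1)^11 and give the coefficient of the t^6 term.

The general term is C(11,j)·(-5t)^j·(-1)^(11-j); the t^6 term has j = 6.
C(11,6) = 462.
Coefficient = C(11,6) · (-5)^6 · (-1)^5 = 462 · 15625 · (-1) = -7218750.

-7218750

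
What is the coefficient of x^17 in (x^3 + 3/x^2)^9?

324

General term: C(9,j)·(x^3)^j·(3/x^2)^(9-j), with x-exponent 3j − 2(9−j) = 5j − 18.
Set 5j − 18 = 17: j = 7.
C(9,7) = 36; 1^7 = 1; 3^2 = 9.
Coefficient = 36 · 1 · 9 = 324.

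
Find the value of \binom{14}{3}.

364

C(14,3) = (14·13·12) / 3! = 2184 / 6 = 364.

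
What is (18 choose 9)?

48620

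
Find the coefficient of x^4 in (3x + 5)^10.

The general term is C(10,j)·(3x)^j·(5)^(10-j); the x^4 term has j = 4.
C(10,4) = 210.
Coefficient = C(10,4) · 3^4 · 5^6 = 210 · 81 · 15625 = 265781250.

265781250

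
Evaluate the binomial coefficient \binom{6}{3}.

20

C(6,3) = (6·5·4) / 3! = 120 / 6 = 20.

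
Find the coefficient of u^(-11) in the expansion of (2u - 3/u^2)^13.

270208224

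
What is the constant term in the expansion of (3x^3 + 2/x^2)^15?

General term: C(15,j)·(3x^3)^j·(2/x^2)^(15-j), with x-exponent 3j − 2(15−j) = 5j − 30.
Set 5j − 30 = 0: j = 6.
C(15,6) = 5005; 3^6 = 729; 2^9 = 512.
Coefficient = 5005 · 729 · 512 = 1868106240.

1868106240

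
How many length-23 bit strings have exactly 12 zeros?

Choose the 12 positions: C(23,12) = 1352078.

1352078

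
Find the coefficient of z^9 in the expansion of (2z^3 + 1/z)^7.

560

General term: C(7,j)·(2z^3)^j·(1/z)^(7-j), with z-exponent 3j − 1(7−j) = 4j − 7.
Set 4j − 7 = 9: j = 4.
C(7,4) = 35; 2^4 = 16; 1^3 = 1.
Coefficient = 35 · 16 · 1 = 560.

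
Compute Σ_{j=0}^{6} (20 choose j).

1 + 20 + 190 + 1140 + 4845 + 15504 + 38760 = 60460.

60460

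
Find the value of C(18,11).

31824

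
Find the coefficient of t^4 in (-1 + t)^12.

495

The general term is C(12,j)·(-1)^j·(t)^(12-j); the t^4 term has j = 8.
C(12,8) = 495.
Coefficient = C(12,8) = 495.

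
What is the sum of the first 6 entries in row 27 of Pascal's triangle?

1 + 27 + 351 + 2925 + 17550 + 80730 = 101584.

101584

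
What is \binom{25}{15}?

3268760

C(25,15) = C(25,10) by symmetry.
C(25,10) = (25·24·23·22·21·20·19·18·17·16) / 10! = 11861676288000 / 3628800 = 3268760.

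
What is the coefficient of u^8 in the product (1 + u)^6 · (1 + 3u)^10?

5665950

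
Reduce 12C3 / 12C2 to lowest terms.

C(n,k+1)/C(n,k) = (n−k)/(k+1) = (12−2)/(2+1) = 10/3.

10/3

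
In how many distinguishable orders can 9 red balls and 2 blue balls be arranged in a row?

Choose positions for the red balls: C(11,9) = 55.

55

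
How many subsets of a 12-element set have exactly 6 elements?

Choose the 6 positions: C(12,6) = 924.

924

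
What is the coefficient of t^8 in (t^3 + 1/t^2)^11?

462

General term: C(11,j)·(t^3)^j·(1/t^2)^(11-j), with t-exponent 3j − 2(11−j) = 5j − 22.
Set 5j − 22 = 8: j = 6.
C(11,6) = 462; 1^6 = 1; 1^5 = 1.
Coefficient = 462 · 1 · 1 = 462.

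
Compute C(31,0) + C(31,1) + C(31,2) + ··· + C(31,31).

2147483648

The entries of row 31 sum to 2^31 = 2147483648.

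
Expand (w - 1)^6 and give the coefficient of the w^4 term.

15

The general term is C(6,j)·(w)^j·(-1)^(6-j); the w^4 term has j = 4.
C(6,4) = 15.
Coefficient = C(6,4) = 15.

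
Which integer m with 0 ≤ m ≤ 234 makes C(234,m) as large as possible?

C(234,m) is maximized at m = 234/2 = 117.

117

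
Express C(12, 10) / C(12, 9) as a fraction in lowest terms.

3/10

C(n,k+1)/C(n,k) = (n−k)/(k+1) = (12−9)/(9+1) = 3/10.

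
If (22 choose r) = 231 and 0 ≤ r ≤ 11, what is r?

2

C(22,r) increases on 0 ≤ r ≤ 11. C(22,1) = 22 and C(22,2) = 231, so r = 2.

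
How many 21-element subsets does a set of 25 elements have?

12650

C(25,21) = C(25,4) by symmetry.
C(25,4) = (25·24·23·22) / 4! = 303600 / 24 = 12650.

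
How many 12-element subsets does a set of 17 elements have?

6188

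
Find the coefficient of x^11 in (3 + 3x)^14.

The general term is C(14,j)·(3)^j·(3x)^(14-j); the x^11 term has j = 3.
C(14,3) = 364.
Coefficient = C(14,3) · 3^3 · 3^11 = 364 · 27 · 177147 = 1741000716.

1741000716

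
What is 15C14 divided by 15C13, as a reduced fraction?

1/7

C(n,k+1)/C(n,k) = (n−k)/(k+1) = (15−13)/(13+1) = 2/14 = 1/7.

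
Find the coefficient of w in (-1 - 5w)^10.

The general term is C(10,j)·(-1)^j·(-5w)^(10-j); the w^1 term has j = 9.
C(10,9) = 10.
Coefficient = C(10,9) · (-1)^9 · (-5)^1 = 10 · (-1) · (-5) = 50.

50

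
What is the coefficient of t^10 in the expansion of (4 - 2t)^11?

45056

The general term is C(11,j)·(4)^j·(-2t)^(11-j); the t^10 term has j = 1.
C(11,1) = 11.
Coefficient = C(11,1) · 4^1 · (-2)^10 = 11 · 4 · 1024 = 45056.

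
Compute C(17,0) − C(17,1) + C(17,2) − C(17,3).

The partial alternating sum Σ_{k=0}^{3} (−1)^k C(17,k) = (−1)^3 C(16,3) = -560.

-560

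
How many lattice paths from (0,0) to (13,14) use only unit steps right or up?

Each path is a sequence of 27 steps with 13 rights: C(27,13) = 20058300.

20058300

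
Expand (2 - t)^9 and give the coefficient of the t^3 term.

The general term is C(9,j)·(2)^j·(-t)^(9-j); the t^3 term has j = 6.
C(9,6) = 84.
Coefficient = C(9,6) · 2^6 · (-1)^3 = 84 · 64 · (-1) = -5376.

-5376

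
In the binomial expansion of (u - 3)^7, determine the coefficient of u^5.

189

The general term is C(7,j)·(u)^j·(-3)^(7-j); the u^5 term has j = 5.
C(7,5) = 21.
Coefficient = C(7,5) · (-3)^2 = 21 · 9 = 189.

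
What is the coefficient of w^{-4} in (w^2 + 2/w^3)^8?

1120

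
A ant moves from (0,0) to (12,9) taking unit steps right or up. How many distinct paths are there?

Each path is a sequence of 21 steps with 12 rights: C(21,12) = 293930.

293930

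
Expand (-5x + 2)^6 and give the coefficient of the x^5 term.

The general term is C(6,j)·(-5x)^j·(2)^(6-j); the x^5 term has j = 5.
C(6,5) = 6.
Coefficient = C(6,5) · (-5)^5 · 2^1 = 6 · (-3125) · 2 = -37500.

-37500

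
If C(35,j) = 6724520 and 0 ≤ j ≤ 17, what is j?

C(35,j) increases on 0 ≤ j ≤ 17. C(35,6) = 1623160 and C(35,7) = 6724520, so j = 7.

7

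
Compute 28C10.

C(28,10) = (28·27·26·25·24·23·22·21·20·19) / 10! = 47621141568000 / 3628800 = 13123110.

13123110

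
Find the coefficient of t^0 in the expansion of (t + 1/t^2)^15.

3003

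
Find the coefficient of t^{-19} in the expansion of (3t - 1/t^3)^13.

312741

General term: C(13,j)·(3t)^j·(-1/t^3)^(13-j), with t-exponent 1j − 3(13−j) = 4j − 39.
Set 4j − 39 = -19: j = 5.
C(13,5) = 1287; 3^5 = 243; (-1)^8 = 1.
Coefficient = 1287 · 243 · 1 = 312741.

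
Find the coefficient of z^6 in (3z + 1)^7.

5103

The general term is C(7,j)·(3z)^j·(1)^(7-j); the z^6 term has j = 6.
C(7,6) = 7.
Coefficient = C(7,6) · 3^6 = 7 · 729 = 5103.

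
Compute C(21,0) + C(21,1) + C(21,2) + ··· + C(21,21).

2097152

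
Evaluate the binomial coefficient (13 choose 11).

78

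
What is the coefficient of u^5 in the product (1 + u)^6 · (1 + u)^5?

(1 + u)^6(1 + u)^5 = (1 + u)^11, so the coefficient of u^5 is C(11,5)·1^5 = 462·1 = 462.

462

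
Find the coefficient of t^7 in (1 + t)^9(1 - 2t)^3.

Coefficient of t^7 = Σ_{j} C(9,j)·1^j·C(3,7-j)·(-2)^(7-j) for j from 4 to 7.
= (-1008) + 1512 + (-504) + 36 = 36.

36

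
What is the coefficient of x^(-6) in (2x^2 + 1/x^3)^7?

General term: C(7,j)·(2x^2)^j·(1/x^3)^(7-j), with x-exponent 2j − 3(7−j) = 5j − 21.
Set 5j − 21 = -6: j = 3.
C(7,3) = 35; 2^3 = 8; 1^4 = 1.
Coefficient = 35 · 8 · 1 = 280.

280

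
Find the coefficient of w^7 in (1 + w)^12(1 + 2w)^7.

Coefficient of w^7 = Σ_{j} C(12,j)·1^j·C(7,7-j)·2^(7-j) for j from 0 to 7.
= 128 + 5376 + 44352 + 123200 + 138600 + 66528 + 12936 + 792 = 391912.

391912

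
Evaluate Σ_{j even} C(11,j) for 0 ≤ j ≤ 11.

1024

Half of (1+1)^11 + (1−1)^11 gives the even-index sum: 2^10 = 1024.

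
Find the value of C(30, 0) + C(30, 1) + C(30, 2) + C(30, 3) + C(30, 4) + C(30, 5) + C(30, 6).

768212

1 + 30 + 435 + 4060 + 27405 + 142506 + 593775 = 768212.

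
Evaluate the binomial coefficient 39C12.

C(39,12) = (39·38·37·36·35·34·33·32·31·30·29·28) / 12! = 1873278229119897600 / 479001600 = 3910797436.

3910797436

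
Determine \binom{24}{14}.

1961256

C(24,14) = C(24,10) by symmetry.
C(24,10) = (24·23·22·21·20·19·18·17·16·15) / 10! = 7117005772800 / 3628800 = 1961256.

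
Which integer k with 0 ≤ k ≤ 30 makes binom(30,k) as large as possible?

C(30,k) is maximized at k = 30/2 = 15.

15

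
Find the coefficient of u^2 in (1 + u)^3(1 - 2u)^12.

195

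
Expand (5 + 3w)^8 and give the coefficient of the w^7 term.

The general term is C(8,j)·(5)^j·(3w)^(8-j); the w^7 term has j = 1.
C(8,1) = 8.
Coefficient = C(8,1) · 5^1 · 3^7 = 8 · 5 · 2187 = 87480.

87480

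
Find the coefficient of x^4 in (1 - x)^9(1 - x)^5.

Coefficient of x^4 = Σ_{j} C(9,j)·(-1)^j·C(5,4-j)·(-1)^(4-j) for j from 0 to 4.
= 5 + 90 + 360 + 420 + 126 = 1001.

1001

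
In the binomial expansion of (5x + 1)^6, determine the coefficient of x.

30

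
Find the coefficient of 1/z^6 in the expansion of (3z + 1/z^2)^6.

135

General term: C(6,j)·(3z)^j·(1/z^2)^(6-j), with z-exponent 1j − 2(6−j) = 3j − 12.
Set 3j − 12 = -6: j = 2.
C(6,2) = 15; 3^2 = 9; 1^4 = 1.
Coefficient = 15 · 9 · 1 = 135.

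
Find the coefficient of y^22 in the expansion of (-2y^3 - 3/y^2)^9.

-6912

General term: C(9,j)·(-2y^3)^j·(-3/y^2)^(9-j), with y-exponent 3j − 2(9−j) = 5j − 18.
Set 5j − 18 = 22: j = 8.
C(9,8) = 9; (-2)^8 = 256; (-3)^1 = -3.
Coefficient = 9 · 256 · (-3) = -6912.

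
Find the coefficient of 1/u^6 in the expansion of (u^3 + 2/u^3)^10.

13440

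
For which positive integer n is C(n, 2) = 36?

n(n−1)/2 = 36 ⇒ n(n−1) = 72. Since 9·8 = 72, n = 9.

9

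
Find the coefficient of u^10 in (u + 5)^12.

The general term is C(12,j)·(u)^j·(5)^(12-j); the u^10 term has j = 10.
C(12,10) = 66.
Coefficient = C(12,10) · 5^2 = 66 · 25 = 1650.

1650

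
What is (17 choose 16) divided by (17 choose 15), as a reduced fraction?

C(n,k+1)/C(n,k) = (n−k)/(k+1) = (17−15)/(15+1) = 2/16 = 1/8.

1/8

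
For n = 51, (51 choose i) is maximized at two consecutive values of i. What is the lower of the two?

25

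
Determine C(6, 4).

15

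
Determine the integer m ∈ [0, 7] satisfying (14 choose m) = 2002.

5

C(14,m) increases on 0 ≤ m ≤ 7. C(14,4) = 1001 and C(14,5) = 2002, so m = 5.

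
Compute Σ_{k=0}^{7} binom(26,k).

971712

1 + 26 + 325 + 2600 + 14950 + 65780 + 230230 + 657800 = 971712.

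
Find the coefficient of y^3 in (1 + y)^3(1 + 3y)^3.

Coefficient of y^3 = Σ_{j} C(3,j)·1^j·C(3,3-j)·3^(3-j) for j from 0 to 3.
= 27 + 81 + 27 + 1 = 136.

136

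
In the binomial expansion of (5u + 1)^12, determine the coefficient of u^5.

The general term is C(12,j)·(5u)^j·(1)^(12-j); the u^5 term has j = 5.
C(12,5) = 792.
Coefficient = C(12,5) · 5^5 = 792 · 3125 = 2475000.

2475000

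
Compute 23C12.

1352078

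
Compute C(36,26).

C(36,26) = C(36,10) by symmetry.
C(36,10) = (36·35·34·33·32·31·30·29·28·27) / 10! = 922393263052800 / 3628800 = 254186856.

254186856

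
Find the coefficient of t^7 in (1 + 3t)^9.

The general term is C(9,j)·(1)^j·(3t)^(9-j); the t^7 term has j = 2.
C(9,2) = 36.
Coefficient = C(9,2) · 3^7 = 36 · 2187 = 78732.

78732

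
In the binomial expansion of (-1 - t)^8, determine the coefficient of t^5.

56

The general term is C(8,j)·(-1)^j·(-t)^(8-j); the t^5 term has j = 3.
C(8,3) = 56.
Coefficient = C(8,3) · (-1)^3 · (-1)^5 = 56 · (-1) · (-1) = 56.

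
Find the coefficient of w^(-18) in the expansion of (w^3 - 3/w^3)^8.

-17496

General term: C(8,j)·(w^3)^j·(-3/w^3)^(8-j), with w-exponent 3j − 3(8−j) = 6j − 24.
Set 6j − 24 = -18: j = 1.
C(8,1) = 8; 1^1 = 1; (-3)^7 = -2187.
Coefficient = 8 · 1 · (-2187) = -17496.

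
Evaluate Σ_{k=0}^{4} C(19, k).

5036

1 + 19 + 171 + 969 + 3876 = 5036.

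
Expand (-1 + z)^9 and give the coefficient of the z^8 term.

-9

The general term is C(9,j)·(-1)^j·(z)^(9-j); the z^8 term has j = 1.
C(9,1) = 9.
Coefficient = C(9,1) · (-1)^1 = 9 · (-1) = -9.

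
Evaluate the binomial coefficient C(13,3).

C(13,3) = (13·12·11) / 3! = 1716 / 6 = 286.

286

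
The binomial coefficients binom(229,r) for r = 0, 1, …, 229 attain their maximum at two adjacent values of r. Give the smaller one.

114

For odd n = 229, C(229,r) peaks at r = (n−1)/2 and (n+1)/2; the smaller is 114.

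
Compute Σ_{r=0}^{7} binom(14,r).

9908

1 + 14 + 91 + 364 + 1001 + 2002 + 3003 + 3432 = 9908.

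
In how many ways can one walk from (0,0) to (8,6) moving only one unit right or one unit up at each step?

3003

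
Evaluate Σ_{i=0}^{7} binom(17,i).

1 + 17 + 136 + 680 + 2380 + 6188 + 12376 + 19448 = 41226.

41226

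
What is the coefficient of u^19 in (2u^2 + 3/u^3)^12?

General term: C(12,j)·(2u^2)^j·(3/u^3)^(12-j), with u-exponent 2j − 3(12−j) = 5j − 36.
Set 5j − 36 = 19: j = 11.
C(12,11) = 12; 2^11 = 2048; 3^1 = 3.
Coefficient = 12 · 2048 · 3 = 73728.

73728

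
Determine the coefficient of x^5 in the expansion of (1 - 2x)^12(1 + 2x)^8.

Coefficient of x^5 = Σ_{j} C(12,j)·(-2)^j·C(8,5-j)·2^(5-j) for j from 0 to 5.
= 1792 + (-26880) + 118272 + (-197120) + 126720 + (-25344) = -2560.

-2560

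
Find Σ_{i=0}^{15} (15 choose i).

32768

The entries of row 15 sum to 2^15 = 32768.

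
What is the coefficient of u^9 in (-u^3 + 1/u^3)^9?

General term: C(9,j)·(-u^3)^j·(1/u^3)^(9-j), with u-exponent 3j − 3(9−j) = 6j − 27.
Set 6j − 27 = 9: j = 6.
C(9,6) = 84; (-1)^6 = 1; 1^3 = 1.
Coefficient = 84 · 1 · 1 = 84.

84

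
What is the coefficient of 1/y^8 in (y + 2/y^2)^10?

General term: C(10,j)·(y)^j·(2/y^2)^(10-j), with y-exponent 1j − 2(10−j) = 3j − 20.
Set 3j − 20 = -8: j = 4.
C(10,4) = 210; 1^4 = 1; 2^6 = 64.
Coefficient = 210 · 1 · 64 = 13440.

13440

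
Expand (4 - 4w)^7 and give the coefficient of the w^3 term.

-573440

The general term is C(7,j)·(4)^j·(-4w)^(7-j); the w^3 term has j = 4.
C(7,4) = 35.
Coefficient = C(7,4) · 4^4 · (-4)^3 = 35 · 256 · (-64) = -573440.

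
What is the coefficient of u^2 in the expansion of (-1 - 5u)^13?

-1950

The general term is C(13,j)·(-1)^j·(-5u)^(13-j); the u^2 term has j = 11.
C(13,11) = 78.
Coefficient = C(13,11) · (-1)^11 · (-5)^2 = 78 · (-1) · 25 = -1950.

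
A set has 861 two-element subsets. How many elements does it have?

n(n−1)/2 = 861 ⇒ n(n−1) = 1722. Since 42·41 = 1722, n = 42.

42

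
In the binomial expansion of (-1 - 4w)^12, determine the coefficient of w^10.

The general term is C(12,j)·(-1)^j·(-4w)^(12-j); the w^10 term has j = 2.
C(12,2) = 66.
Coefficient = C(12,2) · (-4)^10 = 66 · 1048576 = 69206016.

69206016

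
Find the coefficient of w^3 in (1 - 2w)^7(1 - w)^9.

Coefficient of w^3 = Σ_{j} C(7,j)·(-2)^j·C(9,3-j)·(-1)^(3-j) for j from 0 to 3.
= (-84) + (-504) + (-756) + (-280) = -1624.

-1624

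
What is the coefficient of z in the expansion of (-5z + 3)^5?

The general term is C(5,j)·(-5z)^j·(3)^(5-j); the z^1 term has j = 1.
C(5,1) = 5.
Coefficient = C(5,1) · (-5)^1 · 3^4 = 5 · (-5) · 81 = -2025.

-2025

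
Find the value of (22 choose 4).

7315

C(22,4) = (22·21·20·19) / 4! = 175560 / 24 = 7315.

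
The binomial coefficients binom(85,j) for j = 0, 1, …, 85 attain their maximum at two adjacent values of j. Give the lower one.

For odd n = 85, C(85,j) peaks at j = (n−1)/2 and (n+1)/2; the lower is 42.

42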